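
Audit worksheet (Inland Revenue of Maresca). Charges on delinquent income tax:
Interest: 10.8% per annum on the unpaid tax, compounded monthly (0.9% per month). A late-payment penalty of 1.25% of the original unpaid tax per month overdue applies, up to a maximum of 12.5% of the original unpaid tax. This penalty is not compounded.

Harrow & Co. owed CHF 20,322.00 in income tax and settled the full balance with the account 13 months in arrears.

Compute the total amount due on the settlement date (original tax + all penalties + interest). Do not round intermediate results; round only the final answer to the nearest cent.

CHF 25,372.65

Penalty (uncapped): 13 × 1.25% × CHF 20,322.00 = CHF 3,302.33…; cap = 12.5% × CHF 20,322.00 = CHF 2,540.25 → penalty = CHF 2,540.25
Interest: CHF 20,322.00 × ((1 + 0.009)^13 − 1) = CHF 20,322.00 × 0.1235313… = CHF 2,510.4023…
Total = CHF 20,322.00 + CHF 2,540.2500 + CHF 2,510.4023… = CHF 25,372.65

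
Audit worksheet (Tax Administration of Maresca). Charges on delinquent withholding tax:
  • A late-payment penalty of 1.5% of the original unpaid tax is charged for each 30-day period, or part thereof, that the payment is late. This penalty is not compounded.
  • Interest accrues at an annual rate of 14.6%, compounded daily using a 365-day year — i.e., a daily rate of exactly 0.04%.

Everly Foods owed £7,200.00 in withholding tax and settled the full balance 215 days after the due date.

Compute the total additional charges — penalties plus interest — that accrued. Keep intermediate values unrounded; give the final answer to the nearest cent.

Penalty periods: ⌈215/30⌉ = 8; penalty = 8 × 1.5% × £7,200.00 = £864.00
Interest: £7,200.00 × ((1 + 0.0004)^215 − 1) = £7,200.00 × 0.08978759… = £646.4706…
Penalties + interest = £864.0000 + £646.4706… = £1,510.47

£1,510.47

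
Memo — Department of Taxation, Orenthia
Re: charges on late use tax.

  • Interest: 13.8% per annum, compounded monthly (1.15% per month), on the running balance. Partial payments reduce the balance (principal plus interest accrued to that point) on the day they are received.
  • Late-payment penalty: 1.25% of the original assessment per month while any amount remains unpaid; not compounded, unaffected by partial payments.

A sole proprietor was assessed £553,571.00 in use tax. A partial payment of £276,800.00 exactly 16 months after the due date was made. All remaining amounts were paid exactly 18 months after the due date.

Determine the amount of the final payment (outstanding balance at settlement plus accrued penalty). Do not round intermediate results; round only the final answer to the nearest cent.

Balance at month 16: £553,571.0000 × (1 + 0.0115)^16 = £664,702.8246…
After £276,800.00 payment: £664,702.8246… − £276,800.00 = £387,902.8246…
Balance at month 18: £387,902.8246… × (1 + 0.0115)^2 = £396,875.8898…
Penalty: 18 × 1.25% × £553,571.00 = £124,553.48…
Final settlement = outstanding balance + penalty = £396,875.8898… + £124,553.48… = £521,429.36

£521,429.36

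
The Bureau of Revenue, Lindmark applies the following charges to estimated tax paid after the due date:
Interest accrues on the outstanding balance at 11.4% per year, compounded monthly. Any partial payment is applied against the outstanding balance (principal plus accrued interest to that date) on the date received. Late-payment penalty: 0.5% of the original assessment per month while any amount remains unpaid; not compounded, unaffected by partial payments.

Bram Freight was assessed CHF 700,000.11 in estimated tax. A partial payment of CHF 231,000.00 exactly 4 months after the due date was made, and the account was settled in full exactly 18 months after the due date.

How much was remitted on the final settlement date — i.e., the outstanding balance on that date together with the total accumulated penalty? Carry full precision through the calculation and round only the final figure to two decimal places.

Monthly rate = 11.4% ÷ 12 = 0.95%
Balance at month 4: CHF 700,000.1100 × (1 + 0.0095)^4 = CHF 726,981.5706…
After CHF 231,000.00 payment: CHF 726,981.5706… − CHF 231,000.00 = CHF 495,981.5706…
Balance at month 18: CHF 495,981.5706… × (1 + 0.0095)^14 = CHF 566,179.4021…
Penalty: 18 × 0.5% × CHF 700,000.11 = CHF 63,000.01…
Final settlement = outstanding balance + penalty = CHF 566,179.4021… + CHF 63,000.01… = CHF 629,179.41

CHF 629,179.41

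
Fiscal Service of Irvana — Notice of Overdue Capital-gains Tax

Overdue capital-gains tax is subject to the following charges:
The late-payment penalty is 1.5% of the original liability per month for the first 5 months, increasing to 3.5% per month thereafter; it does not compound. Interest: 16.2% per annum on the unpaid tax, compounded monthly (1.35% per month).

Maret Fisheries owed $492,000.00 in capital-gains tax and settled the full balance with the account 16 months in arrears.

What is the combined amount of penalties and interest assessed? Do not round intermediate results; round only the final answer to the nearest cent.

$344,060.65

Penalty, months 1–5: 5 × 1.5% × $492,000.00 = $36,900.00
Penalty, months 6–16: 11 × 3.5% × $492,000.00 = $189,420.00
Interest: $492,000.00 × ((1 + 0.0135)^16 − 1) = $492,000.00 × 0.2393103… = $117,740.6526…
Penalties + interest = $226,320.0000 + $117,740.6526… = $344,060.65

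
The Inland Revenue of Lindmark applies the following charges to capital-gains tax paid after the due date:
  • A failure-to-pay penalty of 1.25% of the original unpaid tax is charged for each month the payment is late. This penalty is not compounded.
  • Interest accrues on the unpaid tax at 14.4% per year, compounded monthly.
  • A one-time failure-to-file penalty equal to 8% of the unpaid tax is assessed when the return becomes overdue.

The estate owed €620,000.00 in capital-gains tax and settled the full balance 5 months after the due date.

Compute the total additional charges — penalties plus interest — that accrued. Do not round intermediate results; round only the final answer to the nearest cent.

Failure-to-file penalty: 8% × €620,000.00 = €49,600.00
Failure-to-pay penalty = 1.25% × €620,000.00 × 5 mo = €38,750.00
Interest (14.4%/yr ÷ 12 = 1.2%/month): €620,000.00 × ((1 + 0.012)^5 − 1) = €38,103.5780…
Penalties + interest = €88,350.0000 + €38,103.5780… = €126,453.58

€126,453.58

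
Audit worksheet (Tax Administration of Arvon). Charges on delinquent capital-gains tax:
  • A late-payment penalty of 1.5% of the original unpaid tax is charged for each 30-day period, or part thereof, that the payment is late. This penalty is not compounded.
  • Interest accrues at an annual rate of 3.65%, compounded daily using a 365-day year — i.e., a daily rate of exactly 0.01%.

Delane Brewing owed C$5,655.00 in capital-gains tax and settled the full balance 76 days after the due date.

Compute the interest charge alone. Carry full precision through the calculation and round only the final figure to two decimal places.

Interest: C$5,655.00 × ((1 + 0.0001)^76 − 1) = C$5,655.00 × 0.00762857… = C$43.1396…

C$43.14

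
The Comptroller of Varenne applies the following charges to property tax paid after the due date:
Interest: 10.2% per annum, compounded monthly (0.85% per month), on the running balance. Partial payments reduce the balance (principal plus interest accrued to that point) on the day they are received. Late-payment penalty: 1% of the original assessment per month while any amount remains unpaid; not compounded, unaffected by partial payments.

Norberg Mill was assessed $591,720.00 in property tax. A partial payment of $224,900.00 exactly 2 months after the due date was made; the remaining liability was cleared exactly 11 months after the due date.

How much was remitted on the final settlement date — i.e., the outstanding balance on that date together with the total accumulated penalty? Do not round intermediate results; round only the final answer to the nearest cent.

$471,845.79

Balance at month 2: $591,720.0000 × (1 + 0.0085)^2 = $601,821.9918…
After $224,900.00 payment: $601,821.9918… − $224,900.00 = $376,921.9918…
Balance at month 11: $376,921.9918… × (1 + 0.0085)^9 = $406,756.5924…
Penalty: 11 × 1% × $591,720.00 = $65,089.20
Final settlement = outstanding balance + penalty = $406,756.5924… + $65,089.20 = $471,845.79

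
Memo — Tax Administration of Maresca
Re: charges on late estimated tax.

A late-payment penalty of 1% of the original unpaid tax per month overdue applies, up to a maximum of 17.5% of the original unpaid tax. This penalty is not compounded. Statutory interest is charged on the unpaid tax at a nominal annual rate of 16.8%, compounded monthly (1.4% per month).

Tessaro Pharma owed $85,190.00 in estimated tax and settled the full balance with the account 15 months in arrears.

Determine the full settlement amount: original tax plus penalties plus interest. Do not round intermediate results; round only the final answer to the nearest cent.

$117,722.58

Penalty: 15 × 1% × $85,190.00 = $12,778.50 (below the 17.5% cap of $14,908.25)
Interest: $85,190.00 × ((1 + 0.014)^15 − 1) = $85,190.00 × 0.2318826… = $19,754.0797…
Total = $85,190.00 + $12,778.5000 + $19,754.0797… = $117,722.58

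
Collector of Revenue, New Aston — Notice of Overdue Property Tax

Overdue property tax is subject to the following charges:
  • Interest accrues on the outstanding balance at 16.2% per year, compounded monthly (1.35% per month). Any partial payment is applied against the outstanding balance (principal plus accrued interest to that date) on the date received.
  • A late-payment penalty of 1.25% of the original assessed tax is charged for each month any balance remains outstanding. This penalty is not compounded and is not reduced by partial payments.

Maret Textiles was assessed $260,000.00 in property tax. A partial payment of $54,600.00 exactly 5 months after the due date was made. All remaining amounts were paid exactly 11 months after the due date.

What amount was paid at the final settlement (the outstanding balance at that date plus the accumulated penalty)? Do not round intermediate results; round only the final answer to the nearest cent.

$277,900.05

Balance at month 5: $260,000.0000 × (1 + 0.0135)^5 = $278,030.2903…
After $54,600.00 payment: $278,030.2903… − $54,600.00 = $223,430.2903…
Balance at month 11: $223,430.2903… × (1 + 0.0135)^6 = $242,150.0527…
Penalty: 11 × 1.25% × $260,000.00 = $35,750.00
Final settlement = outstanding balance + penalty = $242,150.0527… + $35,750.00 = $277,900.05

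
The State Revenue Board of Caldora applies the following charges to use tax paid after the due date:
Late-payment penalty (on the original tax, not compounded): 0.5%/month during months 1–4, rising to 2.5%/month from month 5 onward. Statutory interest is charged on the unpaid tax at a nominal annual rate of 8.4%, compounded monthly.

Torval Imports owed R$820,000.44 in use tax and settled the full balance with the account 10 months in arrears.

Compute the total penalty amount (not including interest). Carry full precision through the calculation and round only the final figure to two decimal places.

Penalty, months 1–4: 4 × 0.5% × R$820,000.44 = R$16,400.01…
Penalty, months 5–10: 6 × 2.5% × R$820,000.44 = R$123,000.07…
Total penalty = R$16,400.01… + R$123,000.07… = R$139,400.07

R$139,400.07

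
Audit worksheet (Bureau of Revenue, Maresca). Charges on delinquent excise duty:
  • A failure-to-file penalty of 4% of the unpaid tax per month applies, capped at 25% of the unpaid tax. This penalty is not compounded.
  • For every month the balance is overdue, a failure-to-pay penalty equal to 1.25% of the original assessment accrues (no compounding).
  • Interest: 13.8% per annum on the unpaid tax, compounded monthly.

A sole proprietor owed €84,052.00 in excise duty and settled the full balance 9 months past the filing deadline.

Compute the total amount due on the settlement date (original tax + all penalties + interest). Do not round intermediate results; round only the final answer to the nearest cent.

€123,631.33

Failure-to-file: 9 × 4% × €84,052.00 = €30,258.72, capped at 25% × €84,052.00 = €21,013.00
Failure-to-pay penalty = 1.25% × €84,052.00 × 9 mo = €9,455.85
Interest (13.8%/yr ÷ 12 = 1.15%/month): €84,052.00 × ((1 + 0.0115)^9 − 1) = €9,110.4789…
Total = €84,052.00 + €30,468.8500 + €9,110.4789… = €123,631.33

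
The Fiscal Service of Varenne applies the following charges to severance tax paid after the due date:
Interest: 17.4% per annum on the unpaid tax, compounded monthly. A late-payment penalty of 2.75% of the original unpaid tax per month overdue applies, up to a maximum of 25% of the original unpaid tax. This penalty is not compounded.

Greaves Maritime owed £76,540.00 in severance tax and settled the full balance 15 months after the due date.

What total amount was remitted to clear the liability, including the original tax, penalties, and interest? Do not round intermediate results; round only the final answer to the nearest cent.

£114,123.11

Penalty (uncapped): 15 × 2.75% × £76,540.00 = £31,572.75; cap = 25% × £76,540.00 = £19,135.00 → penalty = £19,135.00
Interest (17.4%/yr ÷ 12 = 1.45%/month): £76,540.00 × ((1 + 0.0145)^15 − 1) = £18,448.1060…
Total = £76,540.00 + £19,135.0000 + £18,448.1060… = £114,123.11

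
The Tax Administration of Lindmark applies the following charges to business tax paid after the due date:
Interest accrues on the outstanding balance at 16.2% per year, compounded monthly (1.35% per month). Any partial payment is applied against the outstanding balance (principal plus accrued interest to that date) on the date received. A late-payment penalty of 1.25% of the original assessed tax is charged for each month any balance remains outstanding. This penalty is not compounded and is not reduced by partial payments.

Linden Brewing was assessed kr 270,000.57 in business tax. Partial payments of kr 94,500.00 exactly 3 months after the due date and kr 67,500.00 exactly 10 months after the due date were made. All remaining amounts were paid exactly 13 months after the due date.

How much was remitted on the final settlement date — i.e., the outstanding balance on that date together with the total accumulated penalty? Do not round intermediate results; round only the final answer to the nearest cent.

Balance at month 3: kr 270,000.5700 × (1 + 0.0135)^3 = kr 281,083.8802…
After kr 94,500.00 payment: kr 281,083.8802… − kr 94,500.00 = kr 186,583.8802…
Balance at month 10: kr 186,583.8802… × (1 + 0.0135)^7 = kr 204,946.4460…
After kr 67,500.00 payment: kr 204,946.4460… − kr 67,500.00 = kr 137,446.4460…
Balance at month 13: kr 137,446.4460… × (1 + 0.0135)^3 = kr 143,088.5141…
Penalty: 13 × 1.25% × kr 270,000.57 = kr 43,875.09…
Final settlement = outstanding balance + penalty = kr 143,088.5141… + kr 43,875.09… = kr 186,963.61

kr 186,963.61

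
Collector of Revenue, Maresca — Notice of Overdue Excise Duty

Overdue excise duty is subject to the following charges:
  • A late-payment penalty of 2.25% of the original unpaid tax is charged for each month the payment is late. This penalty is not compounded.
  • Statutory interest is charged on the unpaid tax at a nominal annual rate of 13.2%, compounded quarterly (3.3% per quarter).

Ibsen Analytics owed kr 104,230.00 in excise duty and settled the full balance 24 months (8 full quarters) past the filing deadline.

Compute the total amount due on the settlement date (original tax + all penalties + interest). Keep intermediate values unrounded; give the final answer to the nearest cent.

Late-payment penalty = 2.25% × kr 104,230.00 × 24 mo = kr 56,284.20
Interest: kr 104,230.00 × ((1 + 0.033)^8 − 1) = kr 104,230.00 × 0.2965897… = kr 30,913.5459…
Total = kr 104,230.00 + kr 56,284.2000 + kr 30,913.5459… = kr 191,427.75

kr 191,427.75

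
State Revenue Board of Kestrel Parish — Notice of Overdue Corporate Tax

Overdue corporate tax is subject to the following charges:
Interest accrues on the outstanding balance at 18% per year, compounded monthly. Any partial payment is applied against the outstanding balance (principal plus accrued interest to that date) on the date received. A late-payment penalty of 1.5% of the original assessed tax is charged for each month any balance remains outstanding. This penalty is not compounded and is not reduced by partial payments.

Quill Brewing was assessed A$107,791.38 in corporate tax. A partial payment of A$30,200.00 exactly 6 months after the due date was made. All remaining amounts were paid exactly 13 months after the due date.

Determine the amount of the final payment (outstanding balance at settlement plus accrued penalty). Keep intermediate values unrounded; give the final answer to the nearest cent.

Monthly rate = 18% ÷ 12 = 1.5%
Balance at month 6: A$107,791.3800 × (1 + 0.015)^6 = A$117,863.7584…
After A$30,200.00 payment: A$117,863.7584… − A$30,200.00 = A$87,663.7584…
Balance at month 13: A$87,663.7584… × (1 + 0.015)^7 = A$97,293.1763…
Penalty: 13 × 1.5% × A$107,791.38 = A$21,019.32…
Final settlement = outstanding balance + penalty = A$97,293.1763… + A$21,019.32… = A$118,312.50

A$118,312.50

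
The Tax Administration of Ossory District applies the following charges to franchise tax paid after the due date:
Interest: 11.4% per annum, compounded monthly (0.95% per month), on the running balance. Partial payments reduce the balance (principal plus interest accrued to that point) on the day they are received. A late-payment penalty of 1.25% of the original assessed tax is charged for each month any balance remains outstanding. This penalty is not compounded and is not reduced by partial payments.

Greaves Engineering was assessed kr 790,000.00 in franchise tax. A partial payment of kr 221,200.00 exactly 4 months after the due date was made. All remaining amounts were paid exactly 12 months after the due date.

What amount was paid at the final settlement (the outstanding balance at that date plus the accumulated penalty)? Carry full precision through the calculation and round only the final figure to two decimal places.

kr 764,836.96

Balance at month 4: kr 790,000.0000 × (1 + 0.0095)^4 = kr 820,450.5007…
After kr 221,200.00 payment: kr 820,450.5007… − kr 221,200.00 = kr 599,250.5007…
Balance at month 12: kr 599,250.5007… × (1 + 0.0095)^8 = kr 646,336.9609…
Penalty: 12 × 1.25% × kr 790,000.00 = kr 118,500.00
Final settlement = outstanding balance + penalty = kr 646,336.9609… + kr 118,500.00 = kr 764,836.96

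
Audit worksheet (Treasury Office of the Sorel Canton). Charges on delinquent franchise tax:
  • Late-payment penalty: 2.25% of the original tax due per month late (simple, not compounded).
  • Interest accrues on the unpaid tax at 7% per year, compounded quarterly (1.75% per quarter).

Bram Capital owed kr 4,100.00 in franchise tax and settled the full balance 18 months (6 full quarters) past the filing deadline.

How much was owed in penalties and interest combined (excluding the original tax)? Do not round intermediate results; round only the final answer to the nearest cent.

kr 2,110.28

Late-payment penalty = 2.25% × kr 4,100.00 × 18 mo = kr 1,660.50
Interest: kr 4,100.00 × ((1 + 0.0175)^6 − 1) = kr 4,100.00 × 0.1097024… = kr 449.7797…
Penalties + interest = kr 1,660.5000 + kr 449.7797… = kr 2,110.28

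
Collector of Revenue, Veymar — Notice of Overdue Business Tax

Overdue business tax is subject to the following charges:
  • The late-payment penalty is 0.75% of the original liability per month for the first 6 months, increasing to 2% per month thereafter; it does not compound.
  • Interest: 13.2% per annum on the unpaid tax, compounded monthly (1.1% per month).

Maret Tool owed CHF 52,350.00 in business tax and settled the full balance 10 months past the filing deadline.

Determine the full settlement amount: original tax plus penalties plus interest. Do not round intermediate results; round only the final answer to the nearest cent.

Penalty, months 1–6: 6 × 0.75% × CHF 52,350.00 = CHF 2,355.75
Penalty, months 7–10: 4 × 2% × CHF 52,350.00 = CHF 4,188.00
Interest: CHF 52,350.00 × ((1 + 0.011)^10 − 1) = CHF 52,350.00 × 0.1156078… = CHF 6,052.0702…
Total = CHF 52,350.00 + CHF 6,543.7500 + CHF 6,052.0702… = CHF 64,945.82

CHF 64,945.82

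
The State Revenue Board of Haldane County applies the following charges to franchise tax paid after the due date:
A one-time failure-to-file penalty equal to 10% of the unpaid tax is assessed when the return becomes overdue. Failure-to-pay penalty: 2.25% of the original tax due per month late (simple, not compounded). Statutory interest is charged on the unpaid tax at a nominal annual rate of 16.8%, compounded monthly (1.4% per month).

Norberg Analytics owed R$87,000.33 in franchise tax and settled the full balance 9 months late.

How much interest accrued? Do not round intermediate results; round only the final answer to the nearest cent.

Interest: R$87,000.33 × ((1 + 0.014)^9 − 1) = R$87,000.33 × 0.1332914… = R$11,596.3962…

R$11,596.40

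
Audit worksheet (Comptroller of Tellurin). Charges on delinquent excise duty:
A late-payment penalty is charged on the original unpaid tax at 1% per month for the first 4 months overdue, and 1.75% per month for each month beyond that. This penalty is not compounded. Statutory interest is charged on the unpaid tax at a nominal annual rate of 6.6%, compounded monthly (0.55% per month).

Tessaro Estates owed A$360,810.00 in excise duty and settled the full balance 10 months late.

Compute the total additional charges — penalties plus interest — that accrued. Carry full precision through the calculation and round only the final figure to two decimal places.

A$72,660.43

Penalty, months 1–4: 4 × 1% × A$360,810.00 = A$14,432.40
Penalty, months 5–10: 6 × 1.75% × A$360,810.00 = A$37,885.05
Interest: A$360,810.00 × ((1 + 0.0055)^10 − 1) = A$360,810.00 × 0.0563814… = A$20,342.9760…
Penalties + interest = A$52,317.4500 + A$20,342.9760… = A$72,660.43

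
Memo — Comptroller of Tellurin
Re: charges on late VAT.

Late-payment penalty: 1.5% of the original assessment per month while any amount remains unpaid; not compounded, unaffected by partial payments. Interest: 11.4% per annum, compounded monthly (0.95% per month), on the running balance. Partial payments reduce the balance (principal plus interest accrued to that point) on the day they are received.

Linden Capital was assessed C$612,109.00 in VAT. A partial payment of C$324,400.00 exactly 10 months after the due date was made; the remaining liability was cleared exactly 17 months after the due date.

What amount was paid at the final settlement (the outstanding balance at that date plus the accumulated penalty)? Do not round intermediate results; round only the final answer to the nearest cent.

Balance at month 10: C$612,109.0000 × (1 + 0.0095)^10 = C$672,809.3185…
After C$324,400.00 payment: C$672,809.3185… − C$324,400.00 = C$348,409.3185…
Balance at month 17: C$348,409.3185… × (1 + 0.0095)^7 = C$372,249.4160…
Penalty: 17 × 1.5% × C$612,109.00 = C$156,087.80…
Final settlement = outstanding balance + penalty = C$372,249.4160… + C$156,087.80… = C$528,337.21

C$528,337.21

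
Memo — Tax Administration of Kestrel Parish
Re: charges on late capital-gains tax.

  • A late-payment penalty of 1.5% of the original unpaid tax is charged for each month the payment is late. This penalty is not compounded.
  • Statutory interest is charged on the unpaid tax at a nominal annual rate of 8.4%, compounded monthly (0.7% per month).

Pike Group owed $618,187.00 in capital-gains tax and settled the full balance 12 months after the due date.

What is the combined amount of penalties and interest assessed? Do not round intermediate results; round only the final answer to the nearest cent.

$165,247.98

Late-payment penalty = 1.5% × $618,187.00 × 12 mo = $111,273.66
Interest: $618,187.00 × ((1 + 0.007)^12 − 1) = $618,187.00 × 0.0873107… = $53,974.3162…
Penalties + interest = $111,273.6600 + $53,974.3162… = $165,247.98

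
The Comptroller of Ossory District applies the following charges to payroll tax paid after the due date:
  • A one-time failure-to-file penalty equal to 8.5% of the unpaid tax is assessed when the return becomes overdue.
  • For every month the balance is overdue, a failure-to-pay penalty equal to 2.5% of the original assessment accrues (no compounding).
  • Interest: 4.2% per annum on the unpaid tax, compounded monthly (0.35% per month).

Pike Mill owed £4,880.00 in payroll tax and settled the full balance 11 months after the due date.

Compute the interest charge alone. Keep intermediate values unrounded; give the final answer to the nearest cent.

£191.20

Interest: £4,880.00 × ((1 + 0.0035)^11 − 1) = £4,880.00 × 0.0391809… = £191.2027…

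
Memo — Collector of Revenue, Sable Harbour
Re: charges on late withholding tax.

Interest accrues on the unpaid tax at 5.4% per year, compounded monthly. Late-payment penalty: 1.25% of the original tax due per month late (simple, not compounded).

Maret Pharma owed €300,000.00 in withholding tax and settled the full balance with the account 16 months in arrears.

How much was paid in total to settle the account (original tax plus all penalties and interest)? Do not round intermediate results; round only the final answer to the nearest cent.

€382,344.54

Late-payment penalty: 16 × 1.25% × €300,000.00 = €60,000.00
Interest (5.4%/yr ÷ 12 = 0.45%/month): €300,000.00 × ((1 + 0.0045)^16 − 1) = €22,344.5353…
Total = €300,000.00 + €60,000.0000 + €22,344.5353… = €382,344.54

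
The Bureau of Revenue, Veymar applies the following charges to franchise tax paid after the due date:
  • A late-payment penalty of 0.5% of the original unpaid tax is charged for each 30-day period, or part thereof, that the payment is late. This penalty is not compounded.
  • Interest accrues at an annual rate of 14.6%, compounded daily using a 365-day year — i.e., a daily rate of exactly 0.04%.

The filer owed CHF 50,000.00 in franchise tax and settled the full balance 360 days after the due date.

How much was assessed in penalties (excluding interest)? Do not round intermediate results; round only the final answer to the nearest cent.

Penalty periods: ⌈360/30⌉ = 12; penalty = 12 × 0.5% × CHF 50,000.00 = CHF 3,000.00

CHF 3,000.00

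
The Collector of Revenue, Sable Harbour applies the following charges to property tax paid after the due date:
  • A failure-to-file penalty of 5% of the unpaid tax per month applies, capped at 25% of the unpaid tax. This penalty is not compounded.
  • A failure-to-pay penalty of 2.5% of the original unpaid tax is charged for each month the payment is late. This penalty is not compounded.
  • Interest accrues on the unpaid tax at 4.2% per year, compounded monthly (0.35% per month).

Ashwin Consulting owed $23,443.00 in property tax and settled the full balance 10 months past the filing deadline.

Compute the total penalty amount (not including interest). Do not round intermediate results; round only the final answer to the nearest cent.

$11,721.50

Failure-to-file: 10 × 5% × $23,443.00 = $11,721.50, capped at 25% × $23,443.00 = $5,860.75
Failure-to-pay penalty = 2.5% × $23,443.00 × 10 mo = $5,860.75
Total penalty = $5,860.75 + $5,860.75 = $11,721.50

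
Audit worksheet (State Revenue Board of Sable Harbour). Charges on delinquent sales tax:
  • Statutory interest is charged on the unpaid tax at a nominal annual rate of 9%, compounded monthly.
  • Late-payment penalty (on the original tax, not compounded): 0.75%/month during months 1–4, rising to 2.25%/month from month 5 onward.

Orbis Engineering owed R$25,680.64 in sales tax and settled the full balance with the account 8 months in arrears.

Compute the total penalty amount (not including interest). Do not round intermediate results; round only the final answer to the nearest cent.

R$3,081.68

Penalty, months 1–4: 4 × 0.75% × R$25,680.64 = R$770.42…
Penalty, months 5–8: 4 × 2.25% × R$25,680.64 = R$2,311.26…
Total penalty = R$770.42… + R$2,311.26… = R$3,081.68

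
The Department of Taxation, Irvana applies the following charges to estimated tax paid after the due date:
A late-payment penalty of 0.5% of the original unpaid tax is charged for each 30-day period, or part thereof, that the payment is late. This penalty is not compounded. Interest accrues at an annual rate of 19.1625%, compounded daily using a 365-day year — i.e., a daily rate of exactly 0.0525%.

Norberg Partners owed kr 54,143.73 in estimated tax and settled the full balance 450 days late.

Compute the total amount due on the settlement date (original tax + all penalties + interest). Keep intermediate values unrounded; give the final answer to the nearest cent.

kr 72,629.07

Penalty periods: ⌈450/30⌉ = 15; penalty = 15 × 0.5% × kr 54,143.73 = kr 4,060.78…
Interest: kr 54,143.73 × ((1 + 0.000525)^450 − 1) = kr 54,143.73 × 0.26641238… = kr 14,424.5600…
Total = kr 54,143.73 + kr 4,060.7798… + kr 14,424.5600… = kr 72,629.07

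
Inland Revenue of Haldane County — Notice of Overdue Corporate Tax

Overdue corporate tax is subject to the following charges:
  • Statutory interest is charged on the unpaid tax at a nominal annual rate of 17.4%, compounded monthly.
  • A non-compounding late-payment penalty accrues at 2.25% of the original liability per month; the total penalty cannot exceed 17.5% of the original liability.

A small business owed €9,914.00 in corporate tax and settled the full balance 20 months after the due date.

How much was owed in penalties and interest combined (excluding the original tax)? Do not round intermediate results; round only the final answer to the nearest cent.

€5,042.73

Penalty (uncapped): 20 × 2.25% × €9,914.00 = €4,461.30; cap = 17.5% × €9,914.00 = €1,734.95 → penalty = €1,734.95
Interest (17.4%/yr ÷ 12 = 1.45%/month): €9,914.00 × ((1 + 0.0145)^20 − 1) = €3,307.7805…
Penalties + interest = €1,734.9500 + €3,307.7805… = €5,042.73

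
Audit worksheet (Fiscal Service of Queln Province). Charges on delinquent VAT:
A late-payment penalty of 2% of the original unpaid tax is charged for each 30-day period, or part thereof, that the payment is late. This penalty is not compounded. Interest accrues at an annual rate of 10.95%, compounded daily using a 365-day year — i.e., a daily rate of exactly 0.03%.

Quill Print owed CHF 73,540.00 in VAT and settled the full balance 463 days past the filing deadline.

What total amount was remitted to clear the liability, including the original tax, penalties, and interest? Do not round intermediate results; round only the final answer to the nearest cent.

CHF 108,029.18

Penalty periods: ⌈463/30⌉ = 16; penalty = 16 × 2% × CHF 73,540.00 = CHF 23,532.80
Interest: CHF 73,540.00 × ((1 + 0.0003)^463 − 1) = CHF 73,540.00 × 0.14898526… = CHF 10,956.3759…
Total = CHF 73,540.00 + CHF 23,532.8000 + CHF 10,956.3759… = CHF 108,029.18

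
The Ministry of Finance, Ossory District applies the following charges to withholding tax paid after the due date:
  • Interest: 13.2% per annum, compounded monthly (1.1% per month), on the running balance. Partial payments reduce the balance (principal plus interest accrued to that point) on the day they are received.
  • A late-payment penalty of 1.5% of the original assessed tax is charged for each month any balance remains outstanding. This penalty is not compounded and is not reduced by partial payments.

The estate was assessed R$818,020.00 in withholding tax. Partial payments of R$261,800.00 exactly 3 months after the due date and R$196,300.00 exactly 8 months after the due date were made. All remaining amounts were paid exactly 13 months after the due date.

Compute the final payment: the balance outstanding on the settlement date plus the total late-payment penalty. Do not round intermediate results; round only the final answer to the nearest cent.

Balance at month 3: R$818,020.0000 × (1 + 0.011)^3 = R$845,312.6900…
After R$261,800.00 payment: R$845,312.6900… − R$261,800.00 = R$583,512.6900…
Balance at month 8: R$583,512.6900… × (1 + 0.011)^5 = R$616,319.7477…
After R$196,300.00 payment: R$616,319.7477… − R$196,300.00 = R$420,019.7477…
Balance at month 13: R$420,019.7477… × (1 + 0.011)^5 = R$443,634.6790…
Penalty: 13 × 1.5% × R$818,020.00 = R$159,513.90
Final settlement = outstanding balance + penalty = R$443,634.6790… + R$159,513.90 = R$603,148.58

R$603,148.58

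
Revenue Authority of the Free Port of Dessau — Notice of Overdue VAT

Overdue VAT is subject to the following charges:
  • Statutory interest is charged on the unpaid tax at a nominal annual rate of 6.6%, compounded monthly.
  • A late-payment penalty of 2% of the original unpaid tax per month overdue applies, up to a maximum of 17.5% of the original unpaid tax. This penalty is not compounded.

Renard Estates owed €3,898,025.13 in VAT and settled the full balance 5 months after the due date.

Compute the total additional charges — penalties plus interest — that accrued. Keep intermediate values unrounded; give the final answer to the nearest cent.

€498,183.86

Penalty: 5 × 2% × €3,898,025.13 = €389,802.51… (below the 17.5% cap of €682,154.40…)
Interest (6.6%/yr ÷ 12 = 0.55%/month): €3,898,025.13 × ((1 + 0.0055)^5 − 1) = €108,381.3469…
Penalties + interest = €389,802.5130 + €108,381.3469… = €498,183.86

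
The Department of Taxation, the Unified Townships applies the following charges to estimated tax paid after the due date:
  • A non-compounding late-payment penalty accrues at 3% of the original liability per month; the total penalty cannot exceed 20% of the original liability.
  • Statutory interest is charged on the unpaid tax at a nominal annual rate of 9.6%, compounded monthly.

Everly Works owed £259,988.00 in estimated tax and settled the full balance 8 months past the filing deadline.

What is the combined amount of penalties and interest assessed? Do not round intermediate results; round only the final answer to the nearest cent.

Penalty (uncapped): 8 × 3% × £259,988.00 = £62,397.12; cap = 20% × £259,988.00 = £51,997.60 → penalty = £51,997.60
Interest (9.6%/yr ÷ 12 = 0.8%/month): £259,988.00 × ((1 + 0.008)^8 − 1) = £17,112.6599…
Penalties + interest = £51,997.6000 + £17,112.6599… = £69,110.26

£69,110.26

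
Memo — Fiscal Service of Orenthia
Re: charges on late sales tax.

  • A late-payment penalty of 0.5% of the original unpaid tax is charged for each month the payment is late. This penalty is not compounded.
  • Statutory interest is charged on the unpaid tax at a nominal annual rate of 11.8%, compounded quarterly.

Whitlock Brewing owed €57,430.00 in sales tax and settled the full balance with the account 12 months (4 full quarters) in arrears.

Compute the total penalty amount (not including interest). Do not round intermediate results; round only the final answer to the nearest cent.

Late-payment penalty: 12 × 0.5% × €57,430.00 = €3,445.80

€3,445.80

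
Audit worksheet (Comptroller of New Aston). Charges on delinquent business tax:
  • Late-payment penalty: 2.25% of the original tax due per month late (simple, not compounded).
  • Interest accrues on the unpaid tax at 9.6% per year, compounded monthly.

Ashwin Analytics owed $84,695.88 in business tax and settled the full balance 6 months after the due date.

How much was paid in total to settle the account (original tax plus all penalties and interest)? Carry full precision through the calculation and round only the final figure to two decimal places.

$100,277.41

Late-payment penalty = 2.25% × $84,695.88 × 6 mo = $11,433.94…
Interest (9.6%/yr ÷ 12 = 0.8%/month): $84,695.88 × ((1 + 0.008)^6 − 1) = $4,147.5828…
Total = $84,695.88 + $11,433.9438 + $4,147.5828… = $100,277.41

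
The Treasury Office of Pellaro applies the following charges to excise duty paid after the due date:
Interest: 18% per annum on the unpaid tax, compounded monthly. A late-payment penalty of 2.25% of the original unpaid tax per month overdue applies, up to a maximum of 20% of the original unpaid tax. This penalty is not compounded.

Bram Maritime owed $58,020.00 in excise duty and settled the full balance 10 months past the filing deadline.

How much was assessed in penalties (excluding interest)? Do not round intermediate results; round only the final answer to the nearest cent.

Penalty (uncapped): 10 × 2.25% × $58,020.00 = $13,054.50; cap = 20% × $58,020.00 = $11,604.00 → penalty = $11,604.00

$11,604.00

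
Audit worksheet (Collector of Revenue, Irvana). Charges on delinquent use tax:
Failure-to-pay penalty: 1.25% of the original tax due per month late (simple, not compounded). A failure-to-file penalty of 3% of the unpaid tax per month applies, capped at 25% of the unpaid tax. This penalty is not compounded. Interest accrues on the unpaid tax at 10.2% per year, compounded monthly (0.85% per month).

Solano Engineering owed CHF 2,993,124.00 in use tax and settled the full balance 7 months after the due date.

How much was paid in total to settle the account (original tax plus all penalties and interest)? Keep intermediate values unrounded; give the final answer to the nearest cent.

Failure-to-file: 7 × 3% × CHF 2,993,124.00 = CHF 628,556.04 (under the 25% cap)
Failure-to-pay penalty = 1.25% × CHF 2,993,124.00 × 7 mo = CHF 261,898.35
Interest: CHF 2,993,124.00 × ((1 + 0.0085)^7 − 1) = CHF 2,993,124.00 × 0.0610389… = CHF 182,697.0804…
Total = CHF 2,993,124.00 + CHF 890,454.3900 + CHF 182,697.0804… = CHF 4,066,275.47

CHF 4,066,275.47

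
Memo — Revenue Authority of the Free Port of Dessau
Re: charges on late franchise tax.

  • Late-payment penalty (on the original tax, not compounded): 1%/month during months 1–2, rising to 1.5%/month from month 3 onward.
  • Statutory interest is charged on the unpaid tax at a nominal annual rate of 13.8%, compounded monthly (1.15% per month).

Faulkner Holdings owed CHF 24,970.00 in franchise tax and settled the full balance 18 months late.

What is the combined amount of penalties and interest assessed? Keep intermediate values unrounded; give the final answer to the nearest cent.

Penalty, months 1–2: 2 × 1% × CHF 24,970.00 = CHF 499.40
Penalty, months 3–18: 16 × 1.5% × CHF 24,970.00 = CHF 5,992.80
Interest: CHF 24,970.00 × ((1 + 0.0115)^18 − 1) = CHF 24,970.00 × 0.2285306… = CHF 5,706.4084…
Penalties + interest = CHF 6,492.2000 + CHF 5,706.4084… = CHF 12,198.61

CHF 12,198.61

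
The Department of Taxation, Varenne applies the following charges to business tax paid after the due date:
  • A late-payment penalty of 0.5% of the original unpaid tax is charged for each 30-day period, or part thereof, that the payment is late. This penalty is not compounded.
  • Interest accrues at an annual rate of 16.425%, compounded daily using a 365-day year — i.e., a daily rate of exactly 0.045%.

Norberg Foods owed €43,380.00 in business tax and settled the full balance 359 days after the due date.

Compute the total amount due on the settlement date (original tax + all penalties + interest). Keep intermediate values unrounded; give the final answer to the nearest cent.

€53,586.82

Penalty periods: ⌈359/30⌉ = 12; penalty = 12 × 0.5% × €43,380.00 = €2,602.80
Interest: €43,380.00 × ((1 + 0.00045)^359 − 1) = €43,380.00 × 0.17528852… = €7,604.0158…
Total = €43,380.00 + €2,602.8000 + €7,604.0158… = €53,586.82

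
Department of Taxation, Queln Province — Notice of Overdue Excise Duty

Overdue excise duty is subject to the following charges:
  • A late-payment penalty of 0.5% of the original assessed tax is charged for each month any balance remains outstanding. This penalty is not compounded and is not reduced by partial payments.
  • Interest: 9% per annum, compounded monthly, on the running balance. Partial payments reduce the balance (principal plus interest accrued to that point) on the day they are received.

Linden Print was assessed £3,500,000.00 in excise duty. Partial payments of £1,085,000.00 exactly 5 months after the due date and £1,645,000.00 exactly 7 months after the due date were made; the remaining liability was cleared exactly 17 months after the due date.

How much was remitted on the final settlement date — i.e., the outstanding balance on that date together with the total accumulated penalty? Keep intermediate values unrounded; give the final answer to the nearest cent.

Monthly rate = 9% ÷ 12 = 0.75%
Balance at month 5: £3,500,000.0000 × (1 + 0.0075)^5 = £3,633,233.5711…
After £1,085,000.00 payment: £3,633,233.5711… − £1,085,000.00 = £2,548,233.5711…
Balance at month 7: £2,548,233.5711… × (1 + 0.0075)^2 = £2,586,600.4128…
After £1,645,000.00 payment: £2,586,600.4128… − £1,645,000.00 = £941,600.4128…
Balance at month 17: £941,600.4128… × (1 + 0.0075)^10 = £1,014,652.1696…
Penalty: 17 × 0.5% × £3,500,000.00 = £297,500.00
Final settlement = outstanding balance + penalty = £1,014,652.1696… + £297,500.00 = £1,312,152.17

£1,312,152.17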